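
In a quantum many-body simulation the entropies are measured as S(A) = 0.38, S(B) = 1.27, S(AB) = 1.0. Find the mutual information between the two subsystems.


I(A:B) = S(A) + S(B) - S(AB)
= 0.38 + 1.27 - 1.0
= 0.6500

0.6500


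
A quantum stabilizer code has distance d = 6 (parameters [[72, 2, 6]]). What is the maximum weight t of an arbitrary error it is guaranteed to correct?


Code parameters: [[72, 2, 6]], distance d = 6.
Number of correctable errors = floor((d-1)/2)
= floor((6 - 1)/2)
= floor(5/2)
= 2

2


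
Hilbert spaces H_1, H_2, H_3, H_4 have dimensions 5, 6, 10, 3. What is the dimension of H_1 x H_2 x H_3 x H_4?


dim(H_1 x H_2 x H_3 x H_4) = 5 * 6 * 10 * 3
= 30 * 10 * 3
= 300 * 3
= 900

900


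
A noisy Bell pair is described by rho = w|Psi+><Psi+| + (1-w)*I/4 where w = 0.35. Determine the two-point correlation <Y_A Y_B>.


|Psi+> = (|01> + |10>)/sqrt(2)
For the pure Bell state, <Y_A Y_B> = +1 (Bell-state Pauli correlator).
The maximally-mixed part I/4 has tr(I/4 * P tensor P) = 0 for any traceless Pauli P.
So <Y_A Y_B>_rho = w * (+1) + (1 - w) * 0
= 0.35 * (+1)
= 0.3500

0.3500


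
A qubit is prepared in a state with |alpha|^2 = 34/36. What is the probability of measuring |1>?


|alpha|^2 = 34/36 = 0.9444
|beta|^2 = 1 - 34/36 = 2/36 = 0.0556
P(|1>) = |beta|^2 = 0.0556

0.0556


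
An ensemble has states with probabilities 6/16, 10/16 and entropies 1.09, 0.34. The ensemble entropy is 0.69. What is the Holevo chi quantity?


chi = S(rho) - sum_i p_i * S(rho_i)
Weighted entropy = 6/16 * 1.09 + 10/16 * 0.34
= 0.6213
chi = 0.69 - 0.6213
= 0.0687

0.0687


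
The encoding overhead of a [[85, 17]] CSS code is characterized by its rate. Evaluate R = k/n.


Code rate R = k/n
= 17/85
= 0.2000

0.2000


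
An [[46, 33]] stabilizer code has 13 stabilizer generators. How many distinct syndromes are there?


Each stabilizer generator gives a binary (+1 or -1) measurement outcome.
With 13 independent generators:
Total syndromes = 2^13
= 8192

8192


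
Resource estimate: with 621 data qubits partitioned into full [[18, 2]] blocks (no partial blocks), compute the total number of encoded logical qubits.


Each code block uses 18 physical qubits for 2 logical qubit(s).
Number of complete blocks = floor(621 / 18) = 34
Logical qubits = 34 * 2
= 68

68


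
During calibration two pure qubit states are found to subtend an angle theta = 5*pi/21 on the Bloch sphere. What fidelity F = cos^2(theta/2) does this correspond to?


For states separated by angle theta on Bloch sphere:
F = cos^2(theta/2)
theta = 5*pi/21 = 0.7480
theta/2 = 0.3740
cos(theta/2) = 0.9309
F = 0.8665

0.8665


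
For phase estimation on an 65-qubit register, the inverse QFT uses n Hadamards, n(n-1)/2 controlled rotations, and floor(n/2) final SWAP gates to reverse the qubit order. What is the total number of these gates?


Hadamard gates: 65
Controlled rotations: n*(n-1)/2 = 65*64/2 = 2080
SWAP gates: floor(n/2) = floor(65/2) = 32
Total = 65 + 2080 + 32
= 2177

2177


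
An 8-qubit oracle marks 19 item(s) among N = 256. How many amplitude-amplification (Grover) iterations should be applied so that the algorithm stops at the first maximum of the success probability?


After j Grover iterations the success probability is P(j) = sin^2((2j+1)*theta), where sin(theta) = sqrt(k/N).
N = 2^8 = 256, k = 19
sin(theta) = sqrt(k/N) = 0.272431184
theta = arcsin(sqrt(k/N)) = 0.2759188888 rad
P(j) reaches its first maximum when (2j+1)*theta is as close as possible to pi/2, i.e. j = round(pi/(4*theta) - 1/2).
pi/(4*theta) - 1/2 = 2.3465
(For comparison, the common estimate pi/4 * sqrt(N/k) = 2.8829; the exact maximiser is used here.)
Optimal iterations = 2

2


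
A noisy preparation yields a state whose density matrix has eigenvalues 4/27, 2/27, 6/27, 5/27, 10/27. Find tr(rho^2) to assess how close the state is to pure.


tr(rho^2) = sum of eigenvalues squared
= (4/27)^2 + (2/27)^2 + (6/27)^2 + (5/27)^2 + (10/27)^2
= (16 + 4 + 36 + 25 + 100) / 729
= 181/729
= 0.2483

0.2483


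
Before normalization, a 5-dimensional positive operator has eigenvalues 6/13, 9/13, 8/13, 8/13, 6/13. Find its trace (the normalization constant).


tr(M) = sum of eigenvalues
= 6/13 + 9/13 + 8/13 + 8/13 + 6/13
= 37/13
= 2.8462

2.8462


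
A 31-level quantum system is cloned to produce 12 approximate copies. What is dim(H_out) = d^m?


Output space = H^(tensor 12) where dim(H) = 31
dim = 31^12
= 961 (after 2 factors)
= 29791 (after 3 factors)
= 923521 (after 4 factors)
= 28629151 (after 5 factors)
= 887503681 (after 6 factors)
= 27512614111 (after 7 factors)
= 852891037441 (after 8 factors)
= 26439622160671 (after 9 factors)
= 819628286980801 (after 10 factors)
= 25408476896404831 (after 11 factors)
= 787662783788549761 (after 12 factors)
= 787662783788549761

787662783788549761


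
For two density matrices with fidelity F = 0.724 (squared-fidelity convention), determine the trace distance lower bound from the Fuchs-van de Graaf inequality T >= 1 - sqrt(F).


Fuchs-van de Graaf (squared-fidelity convention): 1 - sqrt(F) <= T <= sqrt(1 - F).
Lower bound: T >= 1 - sqrt(F)
sqrt(F) = sqrt(0.724) = 0.8509
T >= 1 - 0.8509
T >= 0.1491

0.1491


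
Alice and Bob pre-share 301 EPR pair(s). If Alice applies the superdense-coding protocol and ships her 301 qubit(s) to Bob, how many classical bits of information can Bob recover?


Superdense coding allows 2 classical bits per shared entangled pair.
301 pair(s) -> 2 * 301 = 602 classical bits

602


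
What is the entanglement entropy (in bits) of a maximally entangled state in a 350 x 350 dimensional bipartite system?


For a maximally entangled state in d x d:
S = log2(d) = log2(350)
= 8.4512

8.4512


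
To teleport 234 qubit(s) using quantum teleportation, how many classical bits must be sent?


Quantum teleportation requires 2 classical bits per qubit teleported.
234 qubit(s) -> 2 * 234 = 468 classical bits

468


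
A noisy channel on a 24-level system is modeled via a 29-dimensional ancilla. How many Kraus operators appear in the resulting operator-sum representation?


Tracing out the environment in an orthonormal basis {|i>_E} gives Kraus operators K_i = <i|_E U |0>_E.
Number of Kraus operators = dim(H_env) = d_env
= 29

29


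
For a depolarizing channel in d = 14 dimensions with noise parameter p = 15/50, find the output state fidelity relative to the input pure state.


F = (1-p) + p/d
= (1 - 0.3000) + 0.3000/14
= 0.7000 + 0.0214
= 0.7214

0.7214


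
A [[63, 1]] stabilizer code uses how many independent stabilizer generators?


For an [[n,k]] stabilizer code:
Number of stabilizer generators = n - k
= 63 - 1
= 62

62


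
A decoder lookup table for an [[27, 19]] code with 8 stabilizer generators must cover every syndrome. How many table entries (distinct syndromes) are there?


Each stabilizer generator gives a binary (+1 or -1) measurement outcome.
With 8 independent generators:
Total syndromes = 2^8
= 256

256


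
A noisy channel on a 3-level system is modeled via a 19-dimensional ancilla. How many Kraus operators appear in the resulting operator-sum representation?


Tracing out the environment in an orthonormal basis {|i>_E} gives Kraus operators K_i = <i|_E U |0>_E.
Number of Kraus operators = dim(H_env) = d_env
= 19

19


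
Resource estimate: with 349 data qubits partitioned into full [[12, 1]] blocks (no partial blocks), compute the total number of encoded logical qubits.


Each code block uses 12 physical qubits for 1 logical qubit(s).
Number of complete blocks = floor(349 / 12) = 29
Logical qubits = 29 * 1
= 29

29


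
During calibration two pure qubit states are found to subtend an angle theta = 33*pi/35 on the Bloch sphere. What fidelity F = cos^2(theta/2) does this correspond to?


For states separated by angle theta on Bloch sphere:
F = cos^2(theta/2)
theta = 33*pi/35 = 2.9621
theta/2 = 1.4810
cos(theta/2) = 0.0896
F = 0.0080

0.0080


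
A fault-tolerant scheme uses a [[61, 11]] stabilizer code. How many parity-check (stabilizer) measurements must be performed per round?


For an [[n,k]] stabilizer code:
Number of stabilizer generators = n - k
= 61 - 11
= 50

50


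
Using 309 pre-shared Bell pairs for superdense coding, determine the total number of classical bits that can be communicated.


Superdense coding allows 2 classical bits per shared entangled pair.
309 pair(s) -> 2 * 309 = 618 classical bits

618


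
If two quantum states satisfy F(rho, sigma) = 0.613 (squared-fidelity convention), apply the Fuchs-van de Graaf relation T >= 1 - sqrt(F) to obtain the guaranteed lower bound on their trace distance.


Fuchs-van de Graaf (squared-fidelity convention): 1 - sqrt(F) <= T <= sqrt(1 - F).
Lower bound: T >= 1 - sqrt(F)
sqrt(F) = sqrt(0.613) = 0.7829
T >= 1 - 0.7829
T >= 0.2171

0.2171


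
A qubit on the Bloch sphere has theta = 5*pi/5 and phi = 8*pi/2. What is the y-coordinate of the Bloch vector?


theta = 3.1416, phi = 12.5664
r_y = sin(theta)*sin(phi) = 0.0000 * 0.0000
r_y = 0.0000

0.0000


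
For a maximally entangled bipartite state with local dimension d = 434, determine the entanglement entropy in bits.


For a maximally entangled state in d x d:
S = log2(d) = log2(434)
= 8.7616

8.7616


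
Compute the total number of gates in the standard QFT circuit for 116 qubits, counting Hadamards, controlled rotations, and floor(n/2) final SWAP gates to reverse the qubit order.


Hadamard gates: 116
Controlled rotations: n*(n-1)/2 = 116*115/2 = 6670
SWAP gates: floor(n/2) = floor(116/2) = 58
Total = 116 + 6670 + 58
= 6844

6844


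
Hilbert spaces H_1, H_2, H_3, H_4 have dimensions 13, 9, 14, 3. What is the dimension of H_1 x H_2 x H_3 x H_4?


dim(H_1 x H_2 x H_3 x H_4) = 13 * 9 * 14 * 3
= 117 * 14 * 3
= 1638 * 3
= 4914

4914


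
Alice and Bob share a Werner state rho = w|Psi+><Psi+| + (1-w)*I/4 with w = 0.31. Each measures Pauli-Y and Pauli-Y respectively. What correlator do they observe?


|Psi+> = (|01> + |10>)/sqrt(2)
For the pure Bell state, <Y_A Y_B> = +1 (Bell-state Pauli correlator).
The maximally-mixed part I/4 has tr(I/4 * P tensor P) = 0 for any traceless Pauli P.
So <Y_A Y_B>_rho = w * (+1) + (1 - w) * 0
= 0.31 * (+1)
= 0.3100

0.3100


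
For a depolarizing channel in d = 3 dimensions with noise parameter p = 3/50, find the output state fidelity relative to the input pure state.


F = (1-p) + p/d
= (1 - 0.0600) + 0.0600/3
= 0.9400 + 0.0200
= 0.9600

0.9600


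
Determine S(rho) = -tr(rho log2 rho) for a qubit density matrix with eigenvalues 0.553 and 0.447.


S = -p*log2(p) - (1-p)*log2(1-p)
p = 0.5530, 1-p = 0.4470
= -0.5530 * log2(0.5530) - 0.4470 * log2(0.4470)
= -(-0.4726) - (-0.5193)
= 0.9919

0.9919


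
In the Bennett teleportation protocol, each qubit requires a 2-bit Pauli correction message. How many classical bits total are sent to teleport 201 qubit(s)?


Quantum teleportation requires 2 classical bits per qubit teleported.
201 qubit(s) -> 2 * 201 = 402 classical bits

402


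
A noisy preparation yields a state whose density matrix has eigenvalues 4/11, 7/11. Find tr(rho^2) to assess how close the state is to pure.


tr(rho^2) = sum of eigenvalues squared
= (4/11)^2 + (7/11)^2
= (16 + 49) / 121
= 65/121
= 0.5372

0.5372


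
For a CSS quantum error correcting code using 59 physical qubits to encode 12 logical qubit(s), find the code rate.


Code rate R = k/n
= 12/59
= 0.2034

0.2034


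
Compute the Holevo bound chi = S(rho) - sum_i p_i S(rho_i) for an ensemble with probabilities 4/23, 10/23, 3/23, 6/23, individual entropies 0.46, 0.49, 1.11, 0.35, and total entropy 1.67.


chi = S(rho) - sum_i p_i * S(rho_i)
Weighted entropy = 4/23 * 0.46 + 10/23 * 0.49 + 3/23 * 1.11 + 6/23 * 0.35
= 0.5291
chi = 1.67 - 0.5291
= 1.1409

1.1409


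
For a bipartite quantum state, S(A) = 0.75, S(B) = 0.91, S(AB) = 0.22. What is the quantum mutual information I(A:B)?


I(A:B) = S(A) + S(B) - S(AB)
= 0.75 + 0.91 - 0.22
= 1.4400

1.4400


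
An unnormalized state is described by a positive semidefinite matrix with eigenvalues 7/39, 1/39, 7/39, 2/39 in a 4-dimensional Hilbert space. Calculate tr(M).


tr(M) = sum of eigenvalues
= 7/39 + 1/39 + 7/39 + 2/39
= 17/39
= 0.4359

0.4359


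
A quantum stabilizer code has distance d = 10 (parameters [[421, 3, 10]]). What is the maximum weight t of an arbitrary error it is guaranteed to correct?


Code parameters: [[421, 3, 10]], distance d = 10.
Number of correctable errors = floor((d-1)/2)
= floor((10 - 1)/2)
= floor(9/2)
= 4

4


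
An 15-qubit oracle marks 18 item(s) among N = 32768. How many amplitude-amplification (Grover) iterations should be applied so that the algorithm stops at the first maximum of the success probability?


After j Grover iterations the success probability is P(j) = sin^2((2j+1)*theta), where sin(theta) = sqrt(k/N).
N = 2^15 = 32768, k = 18
sin(theta) = sqrt(k/N) = 0.0234375
theta = arcsin(sqrt(k/N)) = 0.0234396463 rad
P(j) reaches its first maximum when (2j+1)*theta is as close as possible to pi/2, i.e. j = round(pi/(4*theta) - 1/2).
pi/(4*theta) - 1/2 = 33.0073
(For comparison, the common estimate pi/4 * sqrt(N/k) = 33.5103; the exact maximiser is used here.)
Optimal iterations = 33

33


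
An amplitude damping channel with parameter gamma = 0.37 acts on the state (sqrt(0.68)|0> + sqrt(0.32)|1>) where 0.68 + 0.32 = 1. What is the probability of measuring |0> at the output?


For amplitude damping with parameter gamma on state sqrt(a)|0> + sqrt(b)|1>:
alpha^2 = 0.68, beta^2 = 0.32
P(|0>) = alpha^2 + gamma * beta^2
= 0.68 + 0.37 * 0.32
= 0.68 + 0.1184
= 0.7984

0.7984


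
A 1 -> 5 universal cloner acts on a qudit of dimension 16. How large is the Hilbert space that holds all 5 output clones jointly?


Output space = H^(tensor 5) where dim(H) = 16
dim = 16^5
= 256 (after 2 factors)
= 4096 (after 3 factors)
= 65536 (after 4 factors)
= 1048576 (after 5 factors)
= 1048576

1048576


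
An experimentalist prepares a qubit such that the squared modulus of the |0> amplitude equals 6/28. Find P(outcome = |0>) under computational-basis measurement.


|alpha|^2 = 6/28 = 0.2143
|beta|^2 = 1 - 6/28 = 22/28 = 0.7857
P(|0>) = |alpha|^2 = 0.2143

0.2143


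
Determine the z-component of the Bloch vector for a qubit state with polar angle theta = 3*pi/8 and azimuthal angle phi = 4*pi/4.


theta = 1.1781, phi = 3.1416
r_z = cos(theta) = 0.3827

0.3827


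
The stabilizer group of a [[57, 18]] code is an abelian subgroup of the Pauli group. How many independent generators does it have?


For an [[n,k]] stabilizer code:
Number of stabilizer generators = n - k
= 57 - 18
= 39

39


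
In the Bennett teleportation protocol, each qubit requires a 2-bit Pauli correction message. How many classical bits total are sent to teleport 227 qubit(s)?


Quantum teleportation requires 2 classical bits per qubit teleported.
227 qubit(s) -> 2 * 227 = 454 classical bits

454


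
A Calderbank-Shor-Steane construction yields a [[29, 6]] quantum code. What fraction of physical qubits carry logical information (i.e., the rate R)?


Code rate R = k/n
= 6/29
= 0.2069

0.2069


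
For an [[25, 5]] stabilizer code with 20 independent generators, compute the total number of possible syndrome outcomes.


Each stabilizer generator gives a binary (+1 or -1) measurement outcome.
With 20 independent generators:
Total syndromes = 2^20
= 1048576

1048576


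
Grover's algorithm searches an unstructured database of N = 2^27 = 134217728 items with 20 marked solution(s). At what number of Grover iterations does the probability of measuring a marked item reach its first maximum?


After j Grover iterations the success probability is P(j) = sin^2((2j+1)*theta), where sin(theta) = sqrt(k/N).
N = 2^27 = 134217728, k = 20
sin(theta) = sqrt(k/N) = 0.0003860202222
theta = arcsin(sqrt(k/N)) = 0.0003860202318 rad
P(j) reaches its first maximum when (2j+1)*theta is as close as possible to pi/2, i.e. j = round(pi/(4*theta) - 1/2).
pi/(4*theta) - 1/2 = 2034.1036
(For comparison, the common estimate pi/4 * sqrt(N/k) = 2034.6037; the exact maximiser is used here.)
Optimal iterations = 2034

2034


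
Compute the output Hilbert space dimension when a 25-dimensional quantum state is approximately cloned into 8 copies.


Output space = H^(tensor 8) where dim(H) = 25
dim = 25^8
= 625 (after 2 factors)
= 15625 (after 3 factors)
= 390625 (after 4 factors)
= 9765625 (after 5 factors)
= 244140625 (after 6 factors)
= 6103515625 (after 7 factors)
= 152587890625 (after 8 factors)
= 152587890625

152587890625


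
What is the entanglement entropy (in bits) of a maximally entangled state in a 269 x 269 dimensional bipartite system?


For a maximally entangled state in d x d:
S = log2(d) = log2(269)
= 8.0715

8.0715


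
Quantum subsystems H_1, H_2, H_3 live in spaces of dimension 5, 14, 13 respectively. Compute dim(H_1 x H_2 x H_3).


dim(H_1 x H_2 x H_3) = 5 * 14 * 13
= 70 * 13
= 910

910


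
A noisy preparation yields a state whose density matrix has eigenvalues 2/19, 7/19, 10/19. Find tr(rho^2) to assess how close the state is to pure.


tr(rho^2) = sum of eigenvalues squared
= (2/19)^2 + (7/19)^2 + (10/19)^2
= (4 + 49 + 100) / 361
= 153/361
= 0.4238

0.4238


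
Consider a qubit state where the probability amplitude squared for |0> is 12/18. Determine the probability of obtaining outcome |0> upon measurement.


|alpha|^2 = 12/18 = 0.6667
|beta|^2 = 1 - 12/18 = 6/18 = 0.3333
P(|0>) = |alpha|^2 = 0.6667

0.6667


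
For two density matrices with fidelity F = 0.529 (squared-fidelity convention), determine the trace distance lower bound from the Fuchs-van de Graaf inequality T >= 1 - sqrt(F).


Fuchs-van de Graaf (squared-fidelity convention): 1 - sqrt(F) <= T <= sqrt(1 - F).
Lower bound: T >= 1 - sqrt(F)
sqrt(F) = sqrt(0.529) = 0.7273
T >= 1 - 0.7273
T >= 0.2727

0.2727


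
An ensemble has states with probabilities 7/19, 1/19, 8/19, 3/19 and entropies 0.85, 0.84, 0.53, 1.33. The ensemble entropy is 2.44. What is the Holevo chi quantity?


chi = S(rho) - sum_i p_i * S(rho_i)
Weighted entropy = 7/19 * 0.85 + 1/19 * 0.84 + 8/19 * 0.53 + 3/19 * 1.33
= 0.7905
chi = 2.44 - 0.7905
= 1.6495

1.6495


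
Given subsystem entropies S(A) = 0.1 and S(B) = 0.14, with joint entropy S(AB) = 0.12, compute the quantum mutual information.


I(A:B) = S(A) + S(B) - S(AB)
= 0.1 + 0.14 - 0.12
= 0.1200

0.1200


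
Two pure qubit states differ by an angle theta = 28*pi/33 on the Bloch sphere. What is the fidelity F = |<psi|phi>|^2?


For states separated by angle theta on Bloch sphere:
F = cos^2(theta/2)
theta = 28*pi/33 = 2.6656
theta/2 = 1.3328
cos(theta/2) = 0.2358
F = 0.0556

0.0556


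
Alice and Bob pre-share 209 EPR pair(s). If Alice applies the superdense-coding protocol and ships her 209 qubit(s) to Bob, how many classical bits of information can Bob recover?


Superdense coding allows 2 classical bits per shared entangled pair.
209 pair(s) -> 2 * 209 = 418 classical bits

418


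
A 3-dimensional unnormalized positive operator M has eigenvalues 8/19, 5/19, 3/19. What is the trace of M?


tr(M) = sum of eigenvalues
= 8/19 + 5/19 + 3/19
= 16/19
= 0.8421

0.8421


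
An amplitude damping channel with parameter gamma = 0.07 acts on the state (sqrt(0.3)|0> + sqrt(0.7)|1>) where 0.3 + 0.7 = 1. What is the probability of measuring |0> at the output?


For amplitude damping with parameter gamma on state sqrt(a)|0> + sqrt(b)|1>:
alpha^2 = 0.3, beta^2 = 0.7
P(|0>) = alpha^2 + gamma * beta^2
= 0.3 + 0.07 * 0.7
= 0.3 + 0.0490
= 0.3490

0.3490


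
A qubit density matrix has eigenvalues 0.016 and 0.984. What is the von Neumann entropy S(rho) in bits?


S = -p*log2(p) - (1-p)*log2(1-p)
p = 0.0160, 1-p = 0.9840
= -0.0160 * log2(0.0160) - 0.9840 * log2(0.9840)
= -(-0.0955) - (-0.0229)
= 0.1184

0.1184


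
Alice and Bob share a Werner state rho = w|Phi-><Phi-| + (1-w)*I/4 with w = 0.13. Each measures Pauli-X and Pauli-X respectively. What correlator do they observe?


|Phi-> = (|00> - |11>)/sqrt(2)
For the pure Bell state, <X_A X_B> = -1 (Bell-state Pauli correlator).
The maximally-mixed part I/4 has tr(I/4 * P tensor P) = 0 for any traceless Pauli P.
So <X_A X_B>_rho = w * (-1) + (1 - w) * 0
= 0.13 * (-1)
= -0.1300

-0.1300


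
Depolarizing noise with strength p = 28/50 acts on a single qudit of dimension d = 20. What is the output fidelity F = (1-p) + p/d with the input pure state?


F = (1-p) + p/d
= (1 - 0.5600) + 0.5600/20
= 0.4400 + 0.0280
= 0.4680

0.4680


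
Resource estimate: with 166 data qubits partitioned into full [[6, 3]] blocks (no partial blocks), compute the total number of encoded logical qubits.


Each code block uses 6 physical qubits for 3 logical qubit(s).
Number of complete blocks = floor(166 / 6) = 27
Logical qubits = 27 * 3
= 81

81


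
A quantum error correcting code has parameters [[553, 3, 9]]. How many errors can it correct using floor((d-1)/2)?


Code parameters: [[553, 3, 9]], distance d = 9.
Number of correctable errors = floor((d-1)/2)
= floor((9 - 1)/2)
= floor(8/2)
= 4

4


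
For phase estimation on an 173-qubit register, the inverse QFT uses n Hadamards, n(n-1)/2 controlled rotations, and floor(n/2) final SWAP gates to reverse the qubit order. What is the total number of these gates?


Hadamard gates: 173
Controlled rotations: n*(n-1)/2 = 173*172/2 = 14878
SWAP gates: floor(n/2) = floor(173/2) = 86
Total = 173 + 14878 + 86
= 15137

15137


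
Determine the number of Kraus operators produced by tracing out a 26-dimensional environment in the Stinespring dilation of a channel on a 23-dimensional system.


Tracing out the environment in an orthonormal basis {|i>_E} gives Kraus operators K_i = <i|_E U |0>_E.
Number of Kraus operators = dim(H_env) = d_env
= 26

26


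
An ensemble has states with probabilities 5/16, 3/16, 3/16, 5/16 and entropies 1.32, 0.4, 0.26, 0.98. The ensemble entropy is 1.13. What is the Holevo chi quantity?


chi = S(rho) - sum_i p_i * S(rho_i)
Weighted entropy = 5/16 * 1.32 + 3/16 * 0.4 + 3/16 * 0.26 + 5/16 * 0.98
= 0.8425
chi = 1.13 - 0.8425
= 0.2875

0.2875


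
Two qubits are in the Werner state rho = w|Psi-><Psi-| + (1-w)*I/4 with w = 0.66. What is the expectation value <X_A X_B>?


|Psi-> = (|01> - |10>)/sqrt(2)
For the pure Bell state, <X_A X_B> = -1 (Bell-state Pauli correlator).
The maximally-mixed part I/4 has tr(I/4 * P tensor P) = 0 for any traceless Pauli P.
So <X_A X_B>_rho = w * (-1) + (1 - w) * 0
= 0.66 * (-1)
= -0.6600

-0.6600


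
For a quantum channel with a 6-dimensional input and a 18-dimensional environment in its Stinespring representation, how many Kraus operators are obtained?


Tracing out the environment in an orthonormal basis {|i>_E} gives Kraus operators K_i = <i|_E U |0>_E.
Number of Kraus operators = dim(H_env) = d_env
= 18

18


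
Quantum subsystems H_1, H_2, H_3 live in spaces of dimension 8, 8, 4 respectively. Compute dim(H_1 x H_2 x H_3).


dim(H_1 x H_2 x H_3) = 8 * 8 * 4
= 64 * 4
= 256

256


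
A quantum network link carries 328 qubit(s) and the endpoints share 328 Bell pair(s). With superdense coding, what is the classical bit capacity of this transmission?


Superdense coding allows 2 classical bits per shared entangled pair.
328 pair(s) -> 2 * 328 = 656 classical bits

656


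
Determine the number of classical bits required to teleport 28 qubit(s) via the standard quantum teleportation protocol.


Quantum teleportation requires 2 classical bits per qubit teleported.
28 qubit(s) -> 2 * 28 = 56 classical bits

56


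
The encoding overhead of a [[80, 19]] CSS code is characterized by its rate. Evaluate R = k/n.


Code rate R = k/n
= 19/80
= 0.2375

0.2375


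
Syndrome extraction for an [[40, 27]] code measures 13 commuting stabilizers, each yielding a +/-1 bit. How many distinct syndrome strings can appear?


Each stabilizer generator gives a binary (+1 or -1) measurement outcome.
With 13 independent generators:
Total syndromes = 2^13
= 8192

8192


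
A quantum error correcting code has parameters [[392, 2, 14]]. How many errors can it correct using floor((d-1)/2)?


Code parameters: [[392, 2, 14]], distance d = 14.
Number of correctable errors = floor((d-1)/2)
= floor((14 - 1)/2)
= floor(13/2)
= 6

6


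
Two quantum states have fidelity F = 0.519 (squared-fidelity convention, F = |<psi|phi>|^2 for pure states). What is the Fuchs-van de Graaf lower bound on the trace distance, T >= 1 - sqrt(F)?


Fuchs-van de Graaf (squared-fidelity convention): 1 - sqrt(F) <= T <= sqrt(1 - F).
Lower bound: T >= 1 - sqrt(F)
sqrt(F) = sqrt(0.519) = 0.7204
T >= 1 - 0.7204
T >= 0.2796

0.2796


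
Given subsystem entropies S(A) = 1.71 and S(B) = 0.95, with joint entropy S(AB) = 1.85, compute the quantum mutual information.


I(A:B) = S(A) + S(B) - S(AB)
= 1.71 + 0.95 - 1.85
= 0.8100

0.8100


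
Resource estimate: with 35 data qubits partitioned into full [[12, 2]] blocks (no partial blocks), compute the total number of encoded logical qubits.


Each code block uses 12 physical qubits for 2 logical qubit(s).
Number of complete blocks = floor(35 / 12) = 2
Logical qubits = 2 * 2
= 4

4


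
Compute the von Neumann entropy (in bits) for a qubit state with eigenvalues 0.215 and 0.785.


S = -p*log2(p) - (1-p)*log2(1-p)
p = 0.2150, 1-p = 0.7850
= -0.2150 * log2(0.2150) - 0.7850 * log2(0.7850)
= -(-0.4768) - (-0.2741)
= 0.7509

0.7509


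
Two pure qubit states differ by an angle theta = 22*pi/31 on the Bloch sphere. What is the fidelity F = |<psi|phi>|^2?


For states separated by angle theta on Bloch sphere:
F = cos^2(theta/2)
theta = 22*pi/31 = 2.2295
theta/2 = 1.1148
cos(theta/2) = 0.4404
F = 0.1939

0.1939


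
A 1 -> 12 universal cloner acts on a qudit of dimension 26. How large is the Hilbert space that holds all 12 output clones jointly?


Output space = H^(tensor 12) where dim(H) = 26
dim = 26^12
= 676 (after 2 factors)
= 17576 (after 3 factors)
= 456976 (after 4 factors)
= 11881376 (after 5 factors)
= 308915776 (after 6 factors)
= 8031810176 (after 7 factors)
= 208827064576 (after 8 factors)
= 5429503678976 (after 9 factors)
= 141167095653376 (after 10 factors)
= 3670344486987776 (after 11 factors)
= 95428956661682176 (after 12 factors)
= 95428956661682176

95428956661682176


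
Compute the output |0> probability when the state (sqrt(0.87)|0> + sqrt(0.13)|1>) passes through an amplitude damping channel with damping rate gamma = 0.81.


For amplitude damping with parameter gamma on state sqrt(a)|0> + sqrt(b)|1>:
alpha^2 = 0.87, beta^2 = 0.13
P(|0>) = alpha^2 + gamma * beta^2
= 0.87 + 0.81 * 0.13
= 0.87 + 0.1053
= 0.9753

0.9753


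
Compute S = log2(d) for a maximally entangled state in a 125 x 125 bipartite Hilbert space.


For a maximally entangled state in d x d:
S = log2(d) = log2(125)
= 6.9658

6.9658


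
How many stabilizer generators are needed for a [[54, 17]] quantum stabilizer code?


For an [[n,k]] stabilizer code:
Number of stabilizer generators = n - k
= 54 - 17
= 37

37


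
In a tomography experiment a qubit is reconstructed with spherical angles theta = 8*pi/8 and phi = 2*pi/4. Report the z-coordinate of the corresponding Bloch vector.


theta = 3.1416, phi = 1.5708
r_z = cos(theta) = -1.0000

-1.0000


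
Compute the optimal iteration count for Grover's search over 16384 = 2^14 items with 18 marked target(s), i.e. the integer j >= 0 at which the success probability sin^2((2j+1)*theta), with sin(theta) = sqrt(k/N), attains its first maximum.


After j Grover iterations the success probability is P(j) = sin^2((2j+1)*theta), where sin(theta) = sqrt(k/N).
N = 2^14 = 16384, k = 18
sin(theta) = sqrt(k/N) = 0.03314563037
theta = arcsin(sqrt(k/N)) = 0.03315170252 rad
P(j) reaches its first maximum when (2j+1)*theta is as close as possible to pi/2, i.e. j = round(pi/(4*theta) - 1/2).
pi/(4*theta) - 1/2 = 23.1910
(For comparison, the common estimate pi/4 * sqrt(N/k) = 23.6954; the exact maximiser is used here.)
Optimal iterations = 23

23


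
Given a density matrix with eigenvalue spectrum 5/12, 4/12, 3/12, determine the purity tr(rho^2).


tr(rho^2) = sum of eigenvalues squared
= (5/12)^2 + (4/12)^2 + (3/12)^2
= (25 + 16 + 9) / 144
= 50/144
= 0.3472

0.3472


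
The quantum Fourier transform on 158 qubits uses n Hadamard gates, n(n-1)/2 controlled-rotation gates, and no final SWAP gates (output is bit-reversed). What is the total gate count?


Hadamard gates: 158
Controlled rotations: n*(n-1)/2 = 158*157/2 = 12403
SWAP gates: 0 (omitted)
Total = 158 + 12403
= 12561

12561


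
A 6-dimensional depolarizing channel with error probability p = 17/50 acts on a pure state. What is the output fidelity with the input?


F = (1-p) + p/d
= (1 - 0.3400) + 0.3400/6
= 0.6600 + 0.0567
= 0.7167

0.7167


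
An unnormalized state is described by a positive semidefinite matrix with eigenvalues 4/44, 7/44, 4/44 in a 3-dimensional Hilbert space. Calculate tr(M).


tr(M) = sum of eigenvalues
= 4/44 + 7/44 + 4/44
= 15/44
= 0.3409

0.3409


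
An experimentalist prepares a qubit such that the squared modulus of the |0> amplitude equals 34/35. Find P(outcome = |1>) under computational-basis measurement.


|alpha|^2 = 34/35 = 0.9714
|beta|^2 = 1 - 34/35 = 1/35 = 0.0286
P(|1>) = |beta|^2 = 0.0286

0.0286


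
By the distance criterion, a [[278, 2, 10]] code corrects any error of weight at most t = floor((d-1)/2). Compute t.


Code parameters: [[278, 2, 10]], distance d = 10.
Number of correctable errors = floor((d-1)/2)
= floor((10 - 1)/2)
= floor(9/2)
= 4

4


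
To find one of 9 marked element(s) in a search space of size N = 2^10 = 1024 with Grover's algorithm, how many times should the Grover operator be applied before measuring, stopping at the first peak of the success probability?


After j Grover iterations the success probability is P(j) = sin^2((2j+1)*theta), where sin(theta) = sqrt(k/N).
N = 2^10 = 1024, k = 9
sin(theta) = sqrt(k/N) = 0.09375
theta = arcsin(sqrt(k/N)) = 0.09388787511 rad
P(j) reaches its first maximum when (2j+1)*theta is as close as possible to pi/2, i.e. j = round(pi/(4*theta) - 1/2).
pi/(4*theta) - 1/2 = 7.8653
(For comparison, the common estimate pi/4 * sqrt(N/k) = 8.3776; the exact maximiser is used here.)
Optimal iterations = 8

8


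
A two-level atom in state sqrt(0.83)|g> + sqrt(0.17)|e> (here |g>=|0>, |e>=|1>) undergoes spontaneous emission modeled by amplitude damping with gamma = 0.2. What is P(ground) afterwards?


For amplitude damping with parameter gamma on state sqrt(a)|0> + sqrt(b)|1>:
alpha^2 = 0.83, beta^2 = 0.17
P(|0>) = alpha^2 + gamma * beta^2
= 0.83 + 0.2 * 0.17
= 0.83 + 0.0340
= 0.8640

0.8640


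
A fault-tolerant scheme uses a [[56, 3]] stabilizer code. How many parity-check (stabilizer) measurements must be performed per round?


For an [[n,k]] stabilizer code:
Number of stabilizer generators = n - k
= 56 - 3
= 53

53


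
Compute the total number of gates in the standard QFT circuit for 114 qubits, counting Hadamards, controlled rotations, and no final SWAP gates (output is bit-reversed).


Hadamard gates: 114
Controlled rotations: n*(n-1)/2 = 114*113/2 = 6441
SWAP gates: 0 (omitted)
Total = 114 + 6441
= 6555

6555


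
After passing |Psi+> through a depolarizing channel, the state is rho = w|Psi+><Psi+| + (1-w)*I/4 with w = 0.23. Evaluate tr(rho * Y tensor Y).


|Psi+> = (|01> + |10>)/sqrt(2)
For the pure Bell state, <Y_A Y_B> = +1 (Bell-state Pauli correlator).
The maximally-mixed part I/4 has tr(I/4 * P tensor P) = 0 for any traceless Pauli P.
So <Y_A Y_B>_rho = w * (+1) + (1 - w) * 0
= 0.23 * (+1)
= 0.2300

0.2300


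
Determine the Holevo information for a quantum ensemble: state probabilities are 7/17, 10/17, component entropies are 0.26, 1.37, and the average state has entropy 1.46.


chi = S(rho) - sum_i p_i * S(rho_i)
Weighted entropy = 7/17 * 0.26 + 10/17 * 1.37
= 0.9129
chi = 1.46 - 0.9129
= 0.5471

0.5471


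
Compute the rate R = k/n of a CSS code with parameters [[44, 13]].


Code rate R = k/n
= 13/44
= 0.2955

0.2955


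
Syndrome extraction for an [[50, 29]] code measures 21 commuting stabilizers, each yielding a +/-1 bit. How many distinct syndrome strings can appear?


Each stabilizer generator gives a binary (+1 or -1) measurement outcome.
With 21 independent generators:
Total syndromes = 2^21
= 2097152

2097152


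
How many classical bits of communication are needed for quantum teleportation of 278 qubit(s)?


Quantum teleportation requires 2 classical bits per qubit teleported.
278 qubit(s) -> 2 * 278 = 556 classical bits

556


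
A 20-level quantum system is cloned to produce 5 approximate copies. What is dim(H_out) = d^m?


Output space = H^(tensor 5) where dim(H) = 20
dim = 20^5
= 400 (after 2 factors)
= 8000 (after 3 factors)
= 160000 (after 4 factors)
= 3200000 (after 5 factors)
= 3200000

3200000


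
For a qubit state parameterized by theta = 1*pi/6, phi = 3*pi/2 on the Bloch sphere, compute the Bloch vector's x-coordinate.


theta = 0.5236, phi = 4.7124
r_x = sin(theta)*cos(phi) = 0.5000 * 0.0000
r_x = 0.0000

0.0000


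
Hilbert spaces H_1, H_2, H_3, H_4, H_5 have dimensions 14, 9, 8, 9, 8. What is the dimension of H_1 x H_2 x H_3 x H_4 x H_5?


dim(H_1 x H_2 x H_3 x H_4 x H_5) = 14 * 9 * 8 * 9 * 8
= 126 * 8 * 9 * 8
= 1008 * 9 * 8
= 9072 * 8
= 72576

72576


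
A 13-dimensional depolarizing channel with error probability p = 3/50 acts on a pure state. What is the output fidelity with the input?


F = (1-p) + p/d
= (1 - 0.0600) + 0.0600/13
= 0.9400 + 0.0046
= 0.9446

0.9446


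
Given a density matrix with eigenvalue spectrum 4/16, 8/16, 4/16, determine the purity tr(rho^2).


tr(rho^2) = sum of eigenvalues squared
= (4/16)^2 + (8/16)^2 + (4/16)^2
= (16 + 64 + 16) / 256
= 96/256
= 0.3750

0.3750


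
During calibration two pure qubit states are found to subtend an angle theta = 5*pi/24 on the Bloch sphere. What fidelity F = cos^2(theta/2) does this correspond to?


For states separated by angle theta on Bloch sphere:
F = cos^2(theta/2)
theta = 5*pi/24 = 0.6545
theta/2 = 0.3272
cos(theta/2) = 0.9469
F = 0.8967

0.8967


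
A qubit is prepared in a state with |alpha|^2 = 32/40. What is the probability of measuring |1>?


|alpha|^2 = 32/40 = 0.8000
|beta|^2 = 1 - 32/40 = 8/40 = 0.2000
P(|1>) = |beta|^2 = 0.2000

0.2000


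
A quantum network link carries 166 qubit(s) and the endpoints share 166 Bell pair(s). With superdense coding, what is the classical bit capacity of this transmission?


Superdense coding allows 2 classical bits per shared entangled pair.
166 pair(s) -> 2 * 166 = 332 classical bits

332


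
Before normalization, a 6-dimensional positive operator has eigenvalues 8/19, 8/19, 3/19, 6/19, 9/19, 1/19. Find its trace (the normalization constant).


tr(M) = sum of eigenvalues
= 8/19 + 8/19 + 3/19 + 6/19 + 9/19 + 1/19
= 35/19
= 1.8421

1.8421


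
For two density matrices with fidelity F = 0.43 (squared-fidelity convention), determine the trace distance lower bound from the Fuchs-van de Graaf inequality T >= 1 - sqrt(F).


Fuchs-van de Graaf (squared-fidelity convention): 1 - sqrt(F) <= T <= sqrt(1 - F).
Lower bound: T >= 1 - sqrt(F)
sqrt(F) = sqrt(0.43) = 0.6557
T >= 1 - 0.6557
T >= 0.3443

0.3443


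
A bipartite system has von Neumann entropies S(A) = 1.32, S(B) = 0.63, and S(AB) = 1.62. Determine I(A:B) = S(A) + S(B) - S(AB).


I(A:B) = S(A) + S(B) - S(AB)
= 1.32 + 0.63 - 1.62
= 0.3300

0.3300


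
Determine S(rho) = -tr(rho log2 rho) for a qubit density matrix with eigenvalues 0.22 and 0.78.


S = -p*log2(p) - (1-p)*log2(1-p)
p = 0.2200, 1-p = 0.7800
= -0.2200 * log2(0.2200) - 0.7800 * log2(0.7800)
= -(-0.4806) - (-0.2796)
= 0.7602

0.7602


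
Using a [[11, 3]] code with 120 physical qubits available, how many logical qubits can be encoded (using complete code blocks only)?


Each code block uses 11 physical qubits for 3 logical qubit(s).
Number of complete blocks = floor(120 / 11) = 10
Logical qubits = 10 * 3
= 30

30


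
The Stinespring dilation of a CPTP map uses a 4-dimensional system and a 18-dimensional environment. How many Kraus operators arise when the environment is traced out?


Tracing out the environment in an orthonormal basis {|i>_E} gives Kraus operators K_i = <i|_E U |0>_E.
Number of Kraus operators = dim(H_env) = d_env
= 18

18


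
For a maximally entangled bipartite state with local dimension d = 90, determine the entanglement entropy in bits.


For a maximally entangled state in d x d:
S = log2(d) = log2(90)
= 6.4919

6.4919


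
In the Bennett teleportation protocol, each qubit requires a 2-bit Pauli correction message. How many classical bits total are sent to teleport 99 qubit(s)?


Quantum teleportation requires 2 classical bits per qubit teleported.
99 qubit(s) -> 2 * 99 = 198 classical bits

198


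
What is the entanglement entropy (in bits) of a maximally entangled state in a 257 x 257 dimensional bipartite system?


For a maximally entangled state in d x d:
S = log2(d) = log2(257)
= 8.0056

8.0056


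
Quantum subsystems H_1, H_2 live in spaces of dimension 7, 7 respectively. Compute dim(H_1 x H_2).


dim(H_1 x H_2) = 7 * 7
= 49

49


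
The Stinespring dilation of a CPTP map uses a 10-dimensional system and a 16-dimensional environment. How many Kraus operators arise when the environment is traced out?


Tracing out the environment in an orthonormal basis {|i>_E} gives Kraus operators K_i = <i|_E U |0>_E.
Number of Kraus operators = dim(H_env) = d_env
= 16

16


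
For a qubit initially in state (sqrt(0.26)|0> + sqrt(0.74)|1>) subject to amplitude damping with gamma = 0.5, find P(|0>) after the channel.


For amplitude damping with parameter gamma on state sqrt(a)|0> + sqrt(b)|1>:
alpha^2 = 0.26, beta^2 = 0.74
P(|0>) = alpha^2 + gamma * beta^2
= 0.26 + 0.5 * 0.74
= 0.26 + 0.3700
= 0.6300

0.6300


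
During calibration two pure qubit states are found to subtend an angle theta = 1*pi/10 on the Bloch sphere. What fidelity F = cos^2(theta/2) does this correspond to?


For states separated by angle theta on Bloch sphere:
F = cos^2(theta/2)
theta = 1*pi/10 = 0.3142
theta/2 = 0.1571
cos(theta/2) = 0.9877
F = 0.9755

0.9755


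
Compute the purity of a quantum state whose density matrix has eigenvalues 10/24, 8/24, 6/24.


tr(rho^2) = sum of eigenvalues squared
= (10/24)^2 + (8/24)^2 + (6/24)^2
= (100 + 64 + 36) / 576
= 200/576
= 0.3472

0.3472


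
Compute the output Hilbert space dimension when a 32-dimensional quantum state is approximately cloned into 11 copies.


Output space = H^(tensor 11) where dim(H) = 32
dim = 32^11
= 1024 (after 2 factors)
= 32768 (after 3 factors)
= 1048576 (after 4 factors)
= 33554432 (after 5 factors)
= 1073741824 (after 6 factors)
= 34359738368 (after 7 factors)
= 1099511627776 (after 8 factors)
= 35184372088832 (after 9 factors)
= 1125899906842624 (after 10 factors)
= 36028797018963968 (after 11 factors)
= 36028797018963968

36028797018963968


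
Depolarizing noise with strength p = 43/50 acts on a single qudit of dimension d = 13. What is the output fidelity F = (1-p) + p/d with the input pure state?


F = (1-p) + p/d
= (1 - 0.8600) + 0.8600/13
= 0.1400 + 0.0662
= 0.2062

0.2062


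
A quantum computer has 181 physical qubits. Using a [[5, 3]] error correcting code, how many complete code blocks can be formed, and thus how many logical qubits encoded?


Each code block uses 5 physical qubits for 3 logical qubit(s).
Number of complete blocks = floor(181 / 5) = 36
Logical qubits = 36 * 3
= 108

108


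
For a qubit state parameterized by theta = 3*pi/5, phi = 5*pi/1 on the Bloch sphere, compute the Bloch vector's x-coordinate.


theta = 1.8850, phi = 15.7080
r_x = sin(theta)*cos(phi) = 0.9511 * -1.0000
r_x = -0.9511

-0.9511
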